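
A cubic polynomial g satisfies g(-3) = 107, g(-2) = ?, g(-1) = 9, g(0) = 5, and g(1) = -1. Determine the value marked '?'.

35

The 4 known points determine the degree-3 polynomial uniquely.
Write g(t) = at^3 + bt^2 + ct + d. Substituting each data point gives a linear system:
  -27a + 9b - 3c + d = 107
  -a + b - c + d = 9
  d = 5
  a + b + c + d = -1
Solving the system yields a = -4, b = -1, c = -1, d = 5.
So g(t) = -4t³ - t² - t + 5.
Then g(-2) = 35.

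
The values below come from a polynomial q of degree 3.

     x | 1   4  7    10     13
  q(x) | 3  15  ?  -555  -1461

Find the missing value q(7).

The 4 known points determine the degree-3 polynomial uniquely.
Write q(x) = ax^3 + bx^2 + cx + d. Substituting each data point gives a linear system:
  a + b + c + d = 3
  64a + 16b + 4c + d = 15
  1000a + 100b + 10c + d = -555
  2197a + 169b + 13c + d = -1461
Solving the system yields a = -1, b = 4, c = 5, d = -5.
So q(x) = -x^3 + 4x^2 + 5x - 5.
Then q(7) = -117.

-117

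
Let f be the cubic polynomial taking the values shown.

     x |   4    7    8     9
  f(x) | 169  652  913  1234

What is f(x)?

f(x) = x^3 + 6x^2 + 2x + 1

Using the Lagrange interpolation formula with nodes 4, 7, 8, 9:
  L_0(x) = (x - 7)(x - 8)(x - 9) / -60
  L_1(x) = (x - 4)(x - 8)(x - 9) / 6
  L_2(x) = (x - 4)(x - 7)(x - 9) / -4
  L_3(x) = (x - 4)(x - 7)(x - 8) / 10
Then f(x) = 169·L_0(x) + 652·L_1(x) + 913·L_2(x) + 1234·L_3(x).
Expanding and collecting terms gives f(x) = x^3 + 6x^2 + 2x + 1.
Check: f(4) = 169. ✓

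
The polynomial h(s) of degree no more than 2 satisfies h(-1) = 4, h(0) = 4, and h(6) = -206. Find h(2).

-26

Write h(s) = as^2 + bs + c. Substituting each data point gives a linear system:
  a - b + c = 4
  c = 4
  36a + 6b + c = -206
Solving the system yields a = -5, b = -5, c = 4.
So h(s) = -5s^2 - 5s + 4.
Then h(2) = -26.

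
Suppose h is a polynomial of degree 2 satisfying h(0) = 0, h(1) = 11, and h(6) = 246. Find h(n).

Using the Lagrange interpolation formula with nodes 0, 1, 6:
  L_0(n) = (n - 1)(n - 6) / 6
  L_1(n) = n(n - 6) / -5
  L_2(n) = n(n - 1) / 30
Then h(n) = 0·L_0(n) + 11·L_1(n) + 246·L_2(n).
Expanding and collecting terms gives h(n) = 6n² + 5n.
Check: h(6) = 246. ✓

h(n) = 6n^2 + 5n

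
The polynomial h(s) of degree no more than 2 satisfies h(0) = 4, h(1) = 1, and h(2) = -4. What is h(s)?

h(s) = -s^2 - 2s + 4

Using the Lagrange interpolation formula with nodes 0, 1, 2:
  L_0(s) = (s - 1)(s - 2) / 2
  L_1(s) = s(s - 2) / -1
  L_2(s) = s(s - 1) / 2
Then h(s) = 4·L_0(s) + 1·L_1(s) - 4·L_2(s).
Expanding and collecting terms gives h(s) = -s^2 - 2s + 4.
Check: h(0) = 4. ✓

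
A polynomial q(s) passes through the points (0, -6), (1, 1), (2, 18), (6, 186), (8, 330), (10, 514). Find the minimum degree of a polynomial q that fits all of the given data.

Divided differences on the nodes 0, 1, 2, 6, 8, 10:
  order 0: -6  1  18  186  330  514
  order 1: 7  17  42  72  92
  order 2: 5  5  5  5
  order 3: 0  0  0
  order 4: 0  0
  order 5: 0
The order-2 divided differences are all 5 (nonzero) and every higher order vanishes, so the data lies on a polynomial of degree exactly 2.

2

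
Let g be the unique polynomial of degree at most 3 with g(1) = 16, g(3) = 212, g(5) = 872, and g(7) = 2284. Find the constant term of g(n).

Write g(n) = an^3 + bn^2 + cn + d. Substituting each data point gives a linear system:
  a + b + c + d = 16
  27a + 9b + 3c + d = 212
  125a + 25b + 5c + d = 872
  343a + 49b + 7c + d = 2284
Solving the system yields a = 6, b = 4, c = 4, d = 2.
So g(n) = 6n^3 + 4n^2 + 4n + 2.
The constant term is 2.

2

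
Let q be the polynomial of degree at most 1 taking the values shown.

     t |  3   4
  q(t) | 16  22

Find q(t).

q(t) = 6t - 2

Using the Lagrange interpolation formula with nodes 3, 4:
  L_0(t) = (t - 4) / -1
  L_1(t) = (t - 3) / 1
Then q(t) = 16·L_0(t) + 22·L_1(t).
Expanding and collecting terms gives q(t) = 6t - 2.
Check: q(4) = 22. ✓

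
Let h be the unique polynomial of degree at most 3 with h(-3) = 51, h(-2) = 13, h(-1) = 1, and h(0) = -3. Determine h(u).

h(u) = -3u^3 - 5u^2 - 6u - 3

Using the Lagrange interpolation formula with nodes -3, -2, -1, 0:
  L_0(u) = (u + 2)(u + 1)u / -6
  L_1(u) = (u + 3)(u + 1)u / 2
  L_2(u) = (u + 3)(u + 2)u / -2
  L_3(u) = (u + 3)(u + 2)(u + 1) / 6
Then h(u) = 51·L_0(u) + 13·L_1(u) + 1·L_2(u) - 3·L_3(u).
Expanding and collecting terms gives h(u) = -3u^3 - 5u^2 - 6u - 3.
Check: h(0) = -3. ✓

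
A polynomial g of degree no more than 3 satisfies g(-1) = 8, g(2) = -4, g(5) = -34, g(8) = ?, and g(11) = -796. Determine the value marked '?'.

The 4 known points determine the degree-3 polynomial uniquely.
Write g(t) = at^3 + bt^2 + ct + d. Substituting each data point gives a linear system:
  -a + b - c + d = 8
  8a + 4b + 2c + d = -4
  125a + 25b + 5c + d = -34
  1331a + 121b + 11c + d = -796
Solving the system yields a = -1, b = 5, c = -6, d = -4.
So g(t) = -t^3 + 5t^2 - 6t - 4.
Then g(8) = -244.

-244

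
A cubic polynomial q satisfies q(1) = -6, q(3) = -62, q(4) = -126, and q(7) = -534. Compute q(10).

-1392

Using the Lagrange interpolation formula with nodes 1, 3, 4, 7:
  L_0(n) = (n - 3)(n - 4)(n - 7) / -36
  L_1(n) = (n - 1)(n - 4)(n - 7) / 8
  L_2(n) = (n - 1)(n - 3)(n - 7) / -9
  L_3(n) = (n - 1)(n - 3)(n - 4) / 72
Then q(n) = -6·L_0(n) - 62·L_1(n) - 126·L_2(n) - 534·L_3(n).
Expanding and collecting terms gives q(n) = -n^3 - 4n^2 + n - 2.
Evaluating at n = 10: q(10) = -1392.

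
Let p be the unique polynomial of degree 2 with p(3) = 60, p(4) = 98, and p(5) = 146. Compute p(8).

350

Forward differences of the values at t = 3, 4, 5:
  p  : 60  98  146
  Δ  : 38  48
  Δ^2: 10
The second differences are constant, confirming degree 2.
Interpolating (Newton forward form) and evaluating at t = 8 gives p(8) = 350.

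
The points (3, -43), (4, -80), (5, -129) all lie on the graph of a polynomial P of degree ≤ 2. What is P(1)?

Write P(n) = an^2 + bn + c. Substituting each data point gives a linear system:
  9a + 3b + c = -43
  16a + 4b + c = -80
  25a + 5b + c = -129
Solving the system yields a = -6, b = 5, c = -4.
So P(n) = -6n² + 5n - 4.
Then P(1) = -5.

-5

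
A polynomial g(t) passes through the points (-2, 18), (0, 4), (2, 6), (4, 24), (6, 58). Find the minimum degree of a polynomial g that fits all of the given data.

2

Forward differences of the values at t = -2, 0, 2, 4, 6:
  g  : 18  4  6  24  58
  Δ  : -14  2  18  34
  Δ^2: 16  16  16
  Δ^3: 0  0
  Δ^4: 0
The second differences are constant (16) and nonzero, while all higher differences vanish, so the minimal degree is 2.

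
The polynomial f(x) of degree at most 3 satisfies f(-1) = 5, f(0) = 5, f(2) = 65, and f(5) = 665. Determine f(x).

f(x) = 4x^3 + 6x^2 + 2x + 5

Using the Lagrange interpolation formula with nodes -1, 0, 2, 5:
  L_0(x) = x(x - 2)(x - 5) / -18
  L_1(x) = (x + 1)(x - 2)(x - 5) / 10
  L_2(x) = (x + 1)x(x - 5) / -18
  L_3(x) = (x + 1)x(x - 2) / 90
Then f(x) = 5·L_0(x) + 5·L_1(x) + 65·L_2(x) + 665·L_3(x).
Expanding and collecting terms gives f(x) = 4x^3 + 6x^2 + 2x + 5.
Check: f(2) = 65. ✓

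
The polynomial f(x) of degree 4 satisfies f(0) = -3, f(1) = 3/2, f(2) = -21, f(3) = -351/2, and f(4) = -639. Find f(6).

Using the Lagrange interpolation formula with nodes 0, 1, 2, 3, 4:
  L_0(x) = (x - 1)(x - 2)(x - 3)(x - 4) / 24
  L_1(x) = x(x - 2)(x - 3)(x - 4) / -6
  L_2(x) = x(x - 1)(x - 3)(x - 4) / 4
  L_3(x) = x(x - 1)(x - 2)(x - 4) / -6
  L_4(x) = x(x - 1)(x - 2)(x - 3) / 24
Then f(x) = -3·L_0(x) + 3/2·L_1(x) - 21·L_2(x) - 351/2·L_3(x) - 639·L_4(x).
Expanding and collecting terms gives f(x) = -3x^4 + (1/2)x^3 + 6x^2 + x - 3.
Evaluating at x = 6: f(6) = -3561.

-3561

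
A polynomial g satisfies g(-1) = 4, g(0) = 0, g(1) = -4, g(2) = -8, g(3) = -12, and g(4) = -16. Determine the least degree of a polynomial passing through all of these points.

Forward differences of the values at t = -1, 0, 1, 2, 3, 4:
  g  : 4  0  -4  -8  -12  -16
  Δ  : -4  -4  -4  -4  -4
  Δ^2: 0  0  0  0
  Δ^3: 0  0  0
  Δ^4: 0  0
  Δ^5: 0
The first differences are constant (-4) and nonzero, while all higher differences vanish, so the minimal degree is 1.

1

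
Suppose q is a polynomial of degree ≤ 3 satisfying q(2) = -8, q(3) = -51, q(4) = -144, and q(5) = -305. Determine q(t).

q(t) = -3t^3 + 2t^2 + 4t

Using the Lagrange interpolation formula with nodes 2, 3, 4, 5:
  L_0(t) = (t - 3)(t - 4)(t - 5) / -6
  L_1(t) = (t - 2)(t - 4)(t - 5) / 2
  L_2(t) = (t - 2)(t - 3)(t - 5) / -2
  L_3(t) = (t - 2)(t - 3)(t - 4) / 6
Then q(t) = -8·L_0(t) - 51·L_1(t) - 144·L_2(t) - 305·L_3(t).
Expanding and collecting terms gives q(t) = -3t^3 + 2t^2 + 4t.
Check: q(3) = -51. ✓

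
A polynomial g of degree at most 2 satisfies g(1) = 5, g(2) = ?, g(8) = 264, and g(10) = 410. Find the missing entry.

18

The 3 known points determine the degree-2 polynomial uniquely.
Write g(u) = au^2 + bu + c. Substituting each data point gives a linear system:
  a + b + c = 5
  64a + 8b + c = 264
  100a + 10b + c = 410
Solving the system yields a = 4, b = 1, c = 0.
So g(u) = 4u^2 + u.
Then g(2) = 18.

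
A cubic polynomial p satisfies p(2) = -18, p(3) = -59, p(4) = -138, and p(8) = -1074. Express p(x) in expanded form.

Write p(x) = ax^3 + bx^2 + cx + d. Substituting each data point gives a linear system:
  8a + 4b + 2c + d = -18
  27a + 9b + 3c + d = -59
  64a + 16b + 4c + d = -138
  512a + 64b + 8c + d = -1074
Solving the system yields a = -2, b = -1, c = 2, d = -2.
So p(x) = -2x^3 - x^2 + 2x - 2.
Check: p(3) = -59. ✓

p(x) = -2x^3 - x^2 + 2x - 2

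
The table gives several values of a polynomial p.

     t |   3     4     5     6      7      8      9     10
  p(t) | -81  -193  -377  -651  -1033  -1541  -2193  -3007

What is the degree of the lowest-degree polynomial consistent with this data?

Forward differences of the values at t = 3, 4, 5, 6, 7, 8, 9, 10:
  p  : -81  -193  -377  -651  -1033  -1541  -2193  -3007
  Δ  : -112  -184  -274  -382  -508  -652  -814
  Δ^2: -72  -90  -108  -126  -144  -162
  Δ^3: -18  -18  -18  -18  -18
  Δ^4: 0  0  0  0
  Δ^5: 0  0  0
  Δ^6: 0  0
  Δ^7: 0
The third differences are constant (-18) and nonzero, while all higher differences vanish, so the minimal degree is 3.

3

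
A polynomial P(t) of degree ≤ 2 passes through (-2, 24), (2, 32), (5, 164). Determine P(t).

P(t) = 6t^2 + 2t + 4

Write P(t) = at^2 + bt + c. Substituting each data point gives a linear system:
  4a - 2b + c = 24
  4a + 2b + c = 32
  25a + 5b + c = 164
Solving the system yields a = 6, b = 2, c = 4.
So P(t) = 6t² + 2t + 4.
Check: P(5) = 164. ✓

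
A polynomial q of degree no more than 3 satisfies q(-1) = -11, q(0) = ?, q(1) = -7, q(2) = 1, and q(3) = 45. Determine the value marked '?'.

The 4 known points determine the degree-3 polynomial uniquely.
Write q(s) = as^3 + bs^2 + cs + d. Substituting each data point gives a linear system:
  -a + b - c + d = -11
  a + b + c + d = -7
  8a + 4b + 2c + d = 1
  27a + 9b + 3c + d = 45
Solving the system yields a = 4, b = -6, c = -2, d = -3.
So q(s) = 4s^3 - 6s^2 - 2s - 3.
Then q(0) = -3.

-3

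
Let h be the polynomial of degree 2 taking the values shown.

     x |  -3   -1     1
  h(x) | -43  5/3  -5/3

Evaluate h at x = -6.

-200

Forward differences of the values at x = -3, -1, 1:
  h  : -43  5/3  -5/3
  Δ  : 134/3  -10/3
  Δ^2: -48
The second differences are constant, confirming degree 2.
Interpolating (Newton forward form) and evaluating at x = -6 gives h(-6) = -200.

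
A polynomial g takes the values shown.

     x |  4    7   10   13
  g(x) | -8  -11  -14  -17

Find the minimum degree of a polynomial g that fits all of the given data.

Forward differences of the values at x = 4, 7, 10, 13:
  g  : -8  -11  -14  -17
  Δ  : -3  -3  -3
  Δ^2: 0  0
  Δ^3: 0
The first differences are constant (-3) and nonzero, while all higher differences vanish, so the minimal degree is 1.

1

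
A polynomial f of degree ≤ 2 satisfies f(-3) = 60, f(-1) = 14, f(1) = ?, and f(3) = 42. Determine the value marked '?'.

8

The 3 known points determine the degree-2 polynomial uniquely.
Write f(u) = au^2 + bu + c. Substituting each data point gives a linear system:
  9a - 3b + c = 60
  a - b + c = 14
  9a + 3b + c = 42
Solving the system yields a = 5, b = -3, c = 6.
So f(u) = 5u² - 3u + 6.
Then f(1) = 8.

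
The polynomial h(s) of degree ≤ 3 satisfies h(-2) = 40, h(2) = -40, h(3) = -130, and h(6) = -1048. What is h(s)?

h(s) = -5s^3 + s^2 - 4

Using the Lagrange interpolation formula with nodes -2, 2, 3, 6:
  L_0(s) = (s - 2)(s - 3)(s - 6) / -160
  L_1(s) = (s + 2)(s - 3)(s - 6) / 16
  L_2(s) = (s + 2)(s - 2)(s - 6) / -15
  L_3(s) = (s + 2)(s - 2)(s - 3) / 96
Then h(s) = 40·L_0(s) - 40·L_1(s) - 130·L_2(s) - 1048·L_3(s).
Expanding and collecting terms gives h(s) = -5s³ + s² - 4.
Check: h(-2) = 40. ✓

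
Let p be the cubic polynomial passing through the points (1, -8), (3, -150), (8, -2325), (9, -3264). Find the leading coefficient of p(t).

-4

Write p(t) = at^3 + bt^2 + ct + d. Substituting each data point gives a linear system:
  a + b + c + d = -8
  27a + 9b + 3c + d = -150
  512a + 64b + 8c + d = -2325
  729a + 81b + 9c + d = -3264
Solving the system yields a = -4, b = -4, c = -3, d = 3.
So p(t) = -4t^3 - 4t^2 - 3t + 3.
The leading coefficient is -4.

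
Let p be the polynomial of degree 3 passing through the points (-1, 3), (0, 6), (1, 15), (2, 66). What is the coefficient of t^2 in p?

3

Write p(t) = at^3 + bt^2 + ct + d. Substituting each data point gives a linear system:
  -a + b - c + d = 3
  d = 6
  a + b + c + d = 15
  8a + 4b + 2c + d = 66
Solving the system yields a = 6, b = 3, c = 0, d = 6.
So p(t) = 6t^3 + 3t^2 + 6.
The coefficient of t^2 is 3.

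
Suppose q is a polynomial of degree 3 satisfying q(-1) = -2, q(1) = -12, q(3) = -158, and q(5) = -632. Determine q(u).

q(u) = -4u^3 - 5u^2 - u - 2

Using the Lagrange interpolation formula with nodes -1, 1, 3, 5:
  L_0(u) = (u - 1)(u - 3)(u - 5) / -48
  L_1(u) = (u + 1)(u - 3)(u - 5) / 16
  L_2(u) = (u + 1)(u - 1)(u - 5) / -16
  L_3(u) = (u + 1)(u - 1)(u - 3) / 48
Then q(u) = -2·L_0(u) - 12·L_1(u) - 158·L_2(u) - 632·L_3(u).
Expanding and collecting terms gives q(u) = -4u^3 - 5u^2 - u - 2.
Check: q(3) = -158. ✓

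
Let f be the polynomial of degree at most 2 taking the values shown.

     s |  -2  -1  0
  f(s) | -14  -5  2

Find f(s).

Using the Lagrange interpolation formula with nodes -2, -1, 0:
  L_0(s) = (s + 1)s / 2
  L_1(s) = (s + 2)s / -1
  L_2(s) = (s + 2)(s + 1) / 2
Then f(s) = -14·L_0(s) - 5·L_1(s) + 2·L_2(s).
Expanding and collecting terms gives f(s) = -s² + 6s + 2.
Check: f(-2) = -14. ✓

f(s) = -s^2 + 6s + 2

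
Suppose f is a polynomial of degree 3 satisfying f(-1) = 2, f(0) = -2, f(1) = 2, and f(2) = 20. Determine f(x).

f(x) = x^3 + 4x^2 - x - 2

Write f(x) = ax^3 + bx^2 + cx + d. Substituting each data point gives a linear system:
  -a + b - c + d = 2
  d = -2
  a + b + c + d = 2
  8a + 4b + 2c + d = 20
Solving the system yields a = 1, b = 4, c = -1, d = -2.
So f(x) = x³ + 4x² - x - 2.
Check: f(1) = 2. ✓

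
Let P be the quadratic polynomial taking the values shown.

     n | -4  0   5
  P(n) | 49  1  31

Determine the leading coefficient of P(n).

Write P(n) = an^2 + bn + c. Substituting each data point gives a linear system:
  16a - 4b + c = 49
  c = 1
  25a + 5b + c = 31
Solving the system yields a = 2, b = -4, c = 1.
So P(n) = 2n^2 - 4n + 1.
The leading coefficient is 2.

2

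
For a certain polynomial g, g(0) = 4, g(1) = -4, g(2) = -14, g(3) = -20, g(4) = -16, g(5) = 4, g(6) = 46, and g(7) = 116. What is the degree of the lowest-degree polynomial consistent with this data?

Forward differences of the values at x = 0, 1, 2, 3, 4, 5, 6, 7:
  g  : 4  -4  -14  -20  -16  4  46  116
  Δ  : -8  -10  -6  4  20  42  70
  Δ^2: -2  4  10  16  22  28
  Δ^3: 6  6  6  6  6
  Δ^4: 0  0  0  0
  Δ^5: 0  0  0
  Δ^6: 0  0
  Δ^7: 0
The third differences are constant (6) and nonzero, while all higher differences vanish, so the minimal degree is 3.

3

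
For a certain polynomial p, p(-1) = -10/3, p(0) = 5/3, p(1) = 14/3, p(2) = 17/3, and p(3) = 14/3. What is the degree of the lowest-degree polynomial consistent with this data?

Forward differences of the values at s = -1, 0, 1, 2, 3:
  p  : -10/3  5/3  14/3  17/3  14/3
  Δ  : 5  3  1  -1
  Δ^2: -2  -2  -2
  Δ^3: 0  0
  Δ^4: 0
The second differences are constant (-2) and nonzero, while all higher differences vanish, so the minimal degree is 2.

2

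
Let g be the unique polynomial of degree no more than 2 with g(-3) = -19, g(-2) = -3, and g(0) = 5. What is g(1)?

Using the Lagrange interpolation formula with nodes -3, -2, 0:
  L_0(u) = (u + 2)u / 3
  L_1(u) = (u + 3)u / -2
  L_2(u) = (u + 3)(u + 2) / 6
Then g(u) = -19·L_0(u) - 3·L_1(u) + 5·L_2(u).
Expanding and collecting terms gives g(u) = -4u^2 - 4u + 5.
Evaluating at u = 1: g(1) = -3.

-3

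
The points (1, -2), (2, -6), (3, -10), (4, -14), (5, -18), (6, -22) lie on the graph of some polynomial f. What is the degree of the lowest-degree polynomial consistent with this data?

1

Forward differences of the values at u = 1, 2, 3, 4, 5, 6:
  f  : -2  -6  -10  -14  -18  -22
  Δ  : -4  -4  -4  -4  -4
  Δ^2: 0  0  0  0
  Δ^3: 0  0  0
  Δ^4: 0  0
  Δ^5: 0
The first differences are constant (-4) and nonzero, while all higher differences vanish, so the minimal degree is 1.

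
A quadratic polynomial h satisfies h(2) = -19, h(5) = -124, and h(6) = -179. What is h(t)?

h(t) = -5t^2 + 1

Using the Lagrange interpolation formula with nodes 2, 5, 6:
  L_0(t) = (t - 5)(t - 6) / 12
  L_1(t) = (t - 2)(t - 6) / -3
  L_2(t) = (t - 2)(t - 5) / 4
Then h(t) = -19·L_0(t) - 124·L_1(t) - 179·L_2(t).
Expanding and collecting terms gives h(t) = -5t^2 + 1.
Check: h(6) = -179. ✓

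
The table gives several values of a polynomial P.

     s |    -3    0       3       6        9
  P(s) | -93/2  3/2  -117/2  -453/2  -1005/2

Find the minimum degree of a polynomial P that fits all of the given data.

Forward differences of the values at s = -3, 0, 3, 6, 9:
  P  : -93/2  3/2  -117/2  -453/2  -1005/2
  Δ  : 48  -60  -168  -276
  Δ^2: -108  -108  -108
  Δ^3: 0  0
  Δ^4: 0
The second differences are constant (-108) and nonzero, while all higher differences vanish, so the minimal degree is 2.

2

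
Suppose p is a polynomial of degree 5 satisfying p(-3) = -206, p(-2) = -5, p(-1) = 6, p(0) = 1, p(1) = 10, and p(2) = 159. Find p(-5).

-4034

Forward differences of the values at x = -3, -2, -1, 0, 1, 2:
  p  : -206  -5  6  1  10  159
  Δ  : 201  11  -5  9  149
  Δ^2: -190  -16  14  140
  Δ^3: 174  30  126
  Δ^4: -144  96
  Δ^5: 240
The fifth differences are constant, confirming degree 5.
Interpolating (Newton forward form) and evaluating at x = -5 gives p(-5) = -4034.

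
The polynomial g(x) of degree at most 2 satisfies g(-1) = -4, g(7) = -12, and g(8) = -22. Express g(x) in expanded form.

g(x) = -x^2 + 5x + 2

Write g(x) = ax^2 + bx + c. Substituting each data point gives a linear system:
  a - b + c = -4
  49a + 7b + c = -12
  64a + 8b + c = -22
Solving the system yields a = -1, b = 5, c = 2.
So g(x) = -x^2 + 5x + 2.
Check: g(7) = -12. ✓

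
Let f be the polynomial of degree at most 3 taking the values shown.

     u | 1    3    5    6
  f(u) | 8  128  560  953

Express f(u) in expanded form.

f(u) = 4u^3 + 3u^2 - 4u + 5

Using the Lagrange interpolation formula with nodes 1, 3, 5, 6:
  L_0(u) = (u - 3)(u - 5)(u - 6) / -40
  L_1(u) = (u - 1)(u - 5)(u - 6) / 12
  L_2(u) = (u - 1)(u - 3)(u - 6) / -8
  L_3(u) = (u - 1)(u - 3)(u - 5) / 15
Then f(u) = 8·L_0(u) + 128·L_1(u) + 560·L_2(u) + 953·L_3(u).
Expanding and collecting terms gives f(u) = 4u^3 + 3u^2 - 4u + 5.
Check: f(6) = 953. ✓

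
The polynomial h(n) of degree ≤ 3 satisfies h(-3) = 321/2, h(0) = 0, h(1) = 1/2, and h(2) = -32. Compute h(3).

-267/2

Using the Lagrange interpolation formula with nodes -3, 0, 1, 2:
  L_0(n) = n(n - 1)(n - 2) / -60
  L_1(n) = (n + 3)(n - 1)(n - 2) / 6
  L_2(n) = (n + 3)n(n - 2) / -4
  L_3(n) = (n + 3)n(n - 1) / 10
Then h(n) = 321/2·L_0(n) + 0·L_1(n) + 1/2·L_2(n) - 32·L_3(n).
Expanding and collecting terms gives h(n) = -6n³ + (3/2)n² + 5n.
Evaluating at n = 3: h(3) = -267/2.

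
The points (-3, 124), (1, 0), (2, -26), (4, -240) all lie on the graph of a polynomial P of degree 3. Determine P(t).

P(t) = -4t^3 + t^2 - t + 4

Write P(t) = at^3 + bt^2 + ct + d. Substituting each data point gives a linear system:
  -27a + 9b - 3c + d = 124
  a + b + c + d = 0
  8a + 4b + 2c + d = -26
  64a + 16b + 4c + d = -240
Solving the system yields a = -4, b = 1, c = -1, d = 4.
So P(t) = -4t^3 + t^2 - t + 4.
Check: P(1) = 0. ✓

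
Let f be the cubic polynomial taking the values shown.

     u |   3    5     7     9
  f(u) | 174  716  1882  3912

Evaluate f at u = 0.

Using the Lagrange interpolation formula with nodes 3, 5, 7, 9:
  L_0(u) = (u - 5)(u - 7)(u - 9) / -48
  L_1(u) = (u - 3)(u - 7)(u - 9) / 16
  L_2(u) = (u - 3)(u - 5)(u - 9) / -16
  L_3(u) = (u - 3)(u - 5)(u - 7) / 48
Then f(u) = 174·L_0(u) + 716·L_1(u) + 1882·L_2(u) + 3912·L_3(u).
Expanding and collecting terms gives f(u) = 5u³ + 3u² + 2u + 6.
Evaluating at u = 0: f(0) = 6.

6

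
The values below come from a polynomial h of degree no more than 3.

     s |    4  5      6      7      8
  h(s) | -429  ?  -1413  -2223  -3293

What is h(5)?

On equispaced nodes a degree-3 polynomial has vanishing fourth forward difference, so
  h(4) - 4·h(5) + 6·h(6) - 4·h(7) + h(8) = 0.
Substituting the known values and solving for h(5):
  -4·h(5) = 3308
  h(5) = -827.

-827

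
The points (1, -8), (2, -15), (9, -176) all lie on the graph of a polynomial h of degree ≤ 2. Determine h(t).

Using the Lagrange interpolation formula with nodes 1, 2, 9:
  L_0(t) = (t - 2)(t - 9) / 8
  L_1(t) = (t - 1)(t - 9) / -7
  L_2(t) = (t - 1)(t - 2) / 56
Then h(t) = -8·L_0(t) - 15·L_1(t) - 176·L_2(t).
Expanding and collecting terms gives h(t) = -2t^2 - t - 5.
Check: h(9) = -176. ✓

h(t) = -2t^2 - t - 5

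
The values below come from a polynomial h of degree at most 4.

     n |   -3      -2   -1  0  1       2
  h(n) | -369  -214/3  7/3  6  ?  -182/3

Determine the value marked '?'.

-7/3

On equispaced nodes a degree-4 polynomial has vanishing fifth forward difference, so
  - h(-3) + 5·h(-2) - 10·h(-1) + 10·h(0) - 5·h(1) + h(2) = 0.
Substituting the known values and solving for h(1):
  -5·h(1) = 35/3
  h(1) = -7/3.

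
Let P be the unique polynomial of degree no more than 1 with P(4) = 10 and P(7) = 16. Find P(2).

Write P(x) = ax + b. Substituting each data point gives a linear system:
  4a + b = 10
  7a + b = 16
Solving the system yields a = 2, b = 2.
So P(x) = 2x + 2.
Then P(2) = 6.

6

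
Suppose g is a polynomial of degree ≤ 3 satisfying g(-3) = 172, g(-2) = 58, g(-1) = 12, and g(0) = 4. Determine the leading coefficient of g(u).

-5

Write g(u) = au^3 + bu^2 + cu + d. Substituting each data point gives a linear system:
  -27a + 9b - 3c + d = 172
  -8a + 4b - 2c + d = 58
  -a + b - c + d = 12
  d = 4
Solving the system yields a = -5, b = 4, c = 1, d = 4.
So g(u) = -5u³ + 4u² + u + 4.
The leading coefficient is -5.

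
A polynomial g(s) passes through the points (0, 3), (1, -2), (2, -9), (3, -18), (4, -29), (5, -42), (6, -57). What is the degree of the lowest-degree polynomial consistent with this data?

2

Forward differences of the values at s = 0, 1, 2, 3, 4, 5, 6:
  g  : 3  -2  -9  -18  -29  -42  -57
  Δ  : -5  -7  -9  -11  -13  -15
  Δ^2: -2  -2  -2  -2  -2
  Δ^3: 0  0  0  0
  Δ^4: 0  0  0
  Δ^5: 0  0
  Δ^6: 0
The second differences are constant (-2) and nonzero, while all higher differences vanish, so the minimal degree is 2.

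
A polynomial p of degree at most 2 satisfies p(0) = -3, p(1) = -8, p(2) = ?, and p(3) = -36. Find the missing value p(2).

-19

The 3 known points determine the degree-2 polynomial uniquely.
Write p(s) = as^2 + bs + c. Substituting each data point gives a linear system:
  c = -3
  a + b + c = -8
  9a + 3b + c = -36
Solving the system yields a = -3, b = -2, c = -3.
So p(s) = -3s^2 - 2s - 3.
Then p(2) = -19.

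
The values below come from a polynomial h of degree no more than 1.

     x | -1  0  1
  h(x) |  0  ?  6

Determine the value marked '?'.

3

On equispaced nodes a degree-1 polynomial has vanishing second forward difference, so
  h(-1) - 2·h(0) + h(1) = 0.
Substituting the known values and solving for h(0):
  -2·h(0) = -6
  h(0) = 3.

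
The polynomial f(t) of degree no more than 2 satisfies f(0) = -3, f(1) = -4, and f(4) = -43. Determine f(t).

Write f(t) = at^2 + bt + c. Substituting each data point gives a linear system:
  c = -3
  a + b + c = -4
  16a + 4b + c = -43
Solving the system yields a = -3, b = 2, c = -3.
So f(t) = -3t² + 2t - 3.
Check: f(1) = -4. ✓

f(t) = -3t^2 + 2t - 3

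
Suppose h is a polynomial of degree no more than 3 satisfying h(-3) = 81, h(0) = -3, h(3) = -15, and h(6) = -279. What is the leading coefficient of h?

-2

Write h(x) = ax^3 + bx^2 + cx + d. Substituting each data point gives a linear system:
  -27a + 9b - 3c + d = 81
  d = -3
  27a + 9b + 3c + d = -15
  216a + 36b + 6c + d = -279
Solving the system yields a = -2, b = 4, c = 2, d = -3.
So h(x) = -2x^3 + 4x^2 + 2x - 3.
The leading coefficient is -2.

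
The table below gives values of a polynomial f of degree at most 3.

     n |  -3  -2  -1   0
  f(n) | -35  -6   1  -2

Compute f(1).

-3

Forward differences of the values at n = -3, -2, -1, 0:
  f  : -35  -6  1  -2
  Δ  : 29  7  -3
  Δ^2: -22  -10
  Δ^3: 12
The third differences are constant, confirming degree 3.
Interpolating (Newton forward form) and evaluating at n = 1 gives f(1) = -3.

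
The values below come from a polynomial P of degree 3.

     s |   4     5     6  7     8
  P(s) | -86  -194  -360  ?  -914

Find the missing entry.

On equispaced nodes a degree-3 polynomial has vanishing fourth forward difference, so
  P(4) - 4·P(5) + 6·P(6) - 4·P(7) + P(8) = 0.
Substituting the known values and solving for P(7):
  -4·P(7) = 2384
  P(7) = -596.

-596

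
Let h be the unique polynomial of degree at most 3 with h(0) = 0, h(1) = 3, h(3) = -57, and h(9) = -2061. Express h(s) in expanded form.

h(s) = -3s^3 + s^2 + 5s

Write h(s) = as^3 + bs^2 + cs + d. Substituting each data point gives a linear system:
  d = 0
  a + b + c + d = 3
  27a + 9b + 3c + d = -57
  729a + 81b + 9c + d = -2061
Solving the system yields a = -3, b = 1, c = 5, d = 0.
So h(s) = -3s³ + s² + 5s.
Check: h(9) = -2061. ✓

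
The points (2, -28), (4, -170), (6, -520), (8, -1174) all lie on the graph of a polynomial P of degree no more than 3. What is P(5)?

-313

Using the Lagrange interpolation formula with nodes 2, 4, 6, 8:
  L_0(x) = (x - 4)(x - 6)(x - 8) / -48
  L_1(x) = (x - 2)(x - 6)(x - 8) / 16
  L_2(x) = (x - 2)(x - 4)(x - 8) / -16
  L_3(x) = (x - 2)(x - 4)(x - 6) / 48
Then P(x) = -28·L_0(x) - 170·L_1(x) - 520·L_2(x) - 1174·L_3(x).
Expanding and collecting terms gives P(x) = -2x^3 - 2x^2 - 3x + 2.
Evaluating at x = 5: P(5) = -313.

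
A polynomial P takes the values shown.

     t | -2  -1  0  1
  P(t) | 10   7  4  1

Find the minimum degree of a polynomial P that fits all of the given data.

1

Forward differences of the values at t = -2, -1, 0, 1:
  P  : 10  7  4  1
  Δ  : -3  -3  -3
  Δ^2: 0  0
  Δ^3: 0
The first differences are constant (-3) and nonzero, while all higher differences vanish, so the minimal degree is 1.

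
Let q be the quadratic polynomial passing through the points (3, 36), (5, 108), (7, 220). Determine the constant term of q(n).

3

Write q(n) = an^2 + bn + c. Substituting each data point gives a linear system:
  9a + 3b + c = 36
  25a + 5b + c = 108
  49a + 7b + c = 220
Solving the system yields a = 5, b = -4, c = 3.
So q(n) = 5n^2 - 4n + 3.
The constant term is 3.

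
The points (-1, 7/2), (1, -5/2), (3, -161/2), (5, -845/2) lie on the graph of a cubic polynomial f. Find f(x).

f(x) = -4x^3 + 3x^2 + x - 5/2

Using the Lagrange interpolation formula with nodes -1, 1, 3, 5:
  L_0(x) = (x - 1)(x - 3)(x - 5) / -48
  L_1(x) = (x + 1)(x - 3)(x - 5) / 16
  L_2(x) = (x + 1)(x - 1)(x - 5) / -16
  L_3(x) = (x + 1)(x - 1)(x - 3) / 48
Then f(x) = 7/2·L_0(x) - 5/2·L_1(x) - 161/2·L_2(x) - 845/2·L_3(x).
Expanding and collecting terms gives f(x) = -4x³ + 3x² + x - 5/2.
Check: f(-1) = 7/2. ✓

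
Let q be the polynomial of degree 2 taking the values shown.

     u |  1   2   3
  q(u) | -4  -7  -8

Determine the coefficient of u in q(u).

Write q(u) = au^2 + bu + c. Substituting each data point gives a linear system:
  a + b + c = -4
  4a + 2b + c = -7
  9a + 3b + c = -8
Solving the system yields a = 1, b = -6, c = 1.
So q(u) = u^2 - 6u + 1.
The coefficient of u is -6.

-6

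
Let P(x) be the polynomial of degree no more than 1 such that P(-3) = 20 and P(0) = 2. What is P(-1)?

Using the Lagrange interpolation formula with nodes -3, 0:
  L_0(x) = x / -3
  L_1(x) = (x + 3) / 3
Then P(x) = 20·L_0(x) + 2·L_1(x).
Expanding and collecting terms gives P(x) = -6x + 2.
Evaluating at x = -1: P(-1) = 8.

8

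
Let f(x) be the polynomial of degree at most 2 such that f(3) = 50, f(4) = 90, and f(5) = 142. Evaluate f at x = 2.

Using the Lagrange interpolation formula with nodes 3, 4, 5:
  L_0(x) = (x - 4)(x - 5) / 2
  L_1(x) = (x - 3)(x - 5) / -1
  L_2(x) = (x - 3)(x - 4) / 2
Then f(x) = 50·L_0(x) + 90·L_1(x) + 142·L_2(x).
Expanding and collecting terms gives f(x) = 6x^2 - 2x + 2.
Evaluating at x = 2: f(2) = 22.

22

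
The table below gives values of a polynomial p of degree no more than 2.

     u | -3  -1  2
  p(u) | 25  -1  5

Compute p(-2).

9

Using the Lagrange interpolation formula with nodes -3, -1, 2:
  L_0(u) = (u + 1)(u - 2) / 10
  L_1(u) = (u + 3)(u - 2) / -6
  L_2(u) = (u + 3)(u + 1) / 15
Then p(u) = 25·L_0(u) - 1·L_1(u) + 5·L_2(u).
Expanding and collecting terms gives p(u) = 3u^2 - u - 5.
Evaluating at u = -2: p(-2) = 9.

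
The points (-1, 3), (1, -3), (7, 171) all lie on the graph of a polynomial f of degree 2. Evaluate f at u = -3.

Using the Lagrange interpolation formula with nodes -1, 1, 7:
  L_0(u) = (u - 1)(u - 7) / 16
  L_1(u) = (u + 1)(u - 7) / -12
  L_2(u) = (u + 1)(u - 1) / 48
Then f(u) = 3·L_0(u) - 3·L_1(u) + 171·L_2(u).
Expanding and collecting terms gives f(u) = 4u² - 3u - 4.
Evaluating at u = -3: f(-3) = 41.

41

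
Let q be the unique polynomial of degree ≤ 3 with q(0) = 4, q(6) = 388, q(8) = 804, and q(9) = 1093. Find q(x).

q(x) = x^3 + 4x^2 + 4x + 4

Using the Lagrange interpolation formula with nodes 0, 6, 8, 9:
  L_0(x) = (x - 6)(x - 8)(x - 9) / -432
  L_1(x) = x(x - 8)(x - 9) / 36
  L_2(x) = x(x - 6)(x - 9) / -16
  L_3(x) = x(x - 6)(x - 8) / 27
Then q(x) = 4·L_0(x) + 388·L_1(x) + 804·L_2(x) + 1093·L_3(x).
Expanding and collecting terms gives q(x) = x^3 + 4x^2 + 4x + 4.
Check: q(0) = 4. ✓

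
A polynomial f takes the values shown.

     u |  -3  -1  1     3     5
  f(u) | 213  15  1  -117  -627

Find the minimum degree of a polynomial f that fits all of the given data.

Forward differences of the values at u = -3, -1, 1, 3, 5:
  f  : 213  15  1  -117  -627
  Δ  : -198  -14  -118  -510
  Δ^2: 184  -104  -392
  Δ^3: -288  -288
  Δ^4: 0
The third differences are constant (-288) and nonzero, while all higher differences vanish, so the minimal degree is 3.

3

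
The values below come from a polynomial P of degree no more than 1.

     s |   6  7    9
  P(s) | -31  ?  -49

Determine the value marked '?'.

The 2 known points determine the degree-1 polynomial uniquely.
Write P(s) = as + b. Substituting each data point gives a linear system:
  6a + b = -31
  9a + b = -49
Solving the system yields a = -6, b = 5.
So P(s) = -6s + 5.
Then P(7) = -37.

-37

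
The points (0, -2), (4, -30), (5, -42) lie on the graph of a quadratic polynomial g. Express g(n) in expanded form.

Using the Lagrange interpolation formula with nodes 0, 4, 5:
  L_0(n) = (n - 4)(n - 5) / 20
  L_1(n) = n(n - 5) / -4
  L_2(n) = n(n - 4) / 5
Then g(n) = -2·L_0(n) - 30·L_1(n) - 42·L_2(n).
Expanding and collecting terms gives g(n) = -n² - 3n - 2.
Check: g(0) = -2. ✓

g(n) = -n^2 - 3n - 2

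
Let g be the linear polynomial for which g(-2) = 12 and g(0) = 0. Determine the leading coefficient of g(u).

Write g(u) = au + b. Substituting each data point gives a linear system:
  -2a + b = 12
  b = 0
Solving the system yields a = -6, b = 0.
So g(u) = -6u.
The leading coefficient is -6.

-6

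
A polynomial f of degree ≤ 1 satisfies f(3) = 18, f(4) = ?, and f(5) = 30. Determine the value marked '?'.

The 2 known points determine the degree-1 polynomial uniquely.
Write f(s) = as + b. Substituting each data point gives a linear system:
  3a + b = 18
  5a + b = 30
Solving the system yields a = 6, b = 0.
So f(s) = 6s.
Then f(4) = 24.

24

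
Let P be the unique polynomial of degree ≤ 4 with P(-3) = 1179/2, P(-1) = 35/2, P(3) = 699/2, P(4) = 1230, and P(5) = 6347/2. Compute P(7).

25779/2

Using the Lagrange interpolation formula with nodes -3, -1, 3, 4, 5:
  L_0(s) = (s + 1)(s - 3)(s - 4)(s - 5) / 672
  L_1(s) = (s + 3)(s - 3)(s - 4)(s - 5) / -240
  L_2(s) = (s + 3)(s + 1)(s - 4)(s - 5) / 48
  L_3(s) = (s + 3)(s + 1)(s - 3)(s - 5) / -35
  L_4(s) = (s + 3)(s + 1)(s - 3)(s - 4) / 96
Then P(s) = 1179/2·L_0(s) + 35/2·L_1(s) + 699/2·L_2(s) + 1230·L_3(s) + 6347/2·L_4(s).
Expanding and collecting terms gives P(s) = 6s⁴ - 4s³ - (5/2)s² - 4s + 6.
Evaluating at s = 7: P(7) = 25779/2.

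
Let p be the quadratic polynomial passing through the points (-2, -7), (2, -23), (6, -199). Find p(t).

p(t) = -5t^2 - 4t + 5

Write p(t) = at^2 + bt + c. Substituting each data point gives a linear system:
  4a - 2b + c = -7
  4a + 2b + c = -23
  36a + 6b + c = -199
Solving the system yields a = -5, b = -4, c = 5.
So p(t) = -5t^2 - 4t + 5.
Check: p(-2) = -7. ✓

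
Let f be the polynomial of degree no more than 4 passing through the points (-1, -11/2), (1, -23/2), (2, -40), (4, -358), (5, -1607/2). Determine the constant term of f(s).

Write f(s) = as^4 + bs^3 + cs^2 + ds + e. Substituting each data point gives a linear system:
  a - b + c - d + e = -11/2
  a + b + c + d + e = -23/2
  16a + 8b + 4c + 2d + e = -40
  256a + 64b + 16c + 4d + e = -358
  625a + 125b + 25c + 5d + e = -1607/2
Solving the system yields a = -1, b = -1, c = -3/2, d = -2, e = -6.
So f(s) = -s^4 - s^3 - (3/2)s^2 - 2s - 6.
The constant term is -6.

-6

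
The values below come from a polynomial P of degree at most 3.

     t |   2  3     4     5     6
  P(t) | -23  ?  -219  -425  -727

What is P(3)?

-91

The 4 known points determine the degree-3 polynomial uniquely.
Write P(t) = at^3 + bt^2 + ct + d. Substituting each data point gives a linear system:
  8a + 4b + 2c + d = -23
  64a + 16b + 4c + d = -219
  125a + 25b + 5c + d = -425
  216a + 36b + 6c + d = -727
Solving the system yields a = -3, b = -3, c = 4, d = 5.
So P(t) = -3t^3 - 3t^2 + 4t + 5.
Then P(3) = -91.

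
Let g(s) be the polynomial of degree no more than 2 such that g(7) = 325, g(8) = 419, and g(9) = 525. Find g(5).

Using the Lagrange interpolation formula with nodes 7, 8, 9:
  L_0(s) = (s - 8)(s - 9) / 2
  L_1(s) = (s - 7)(s - 9) / -1
  L_2(s) = (s - 7)(s - 8) / 2
Then g(s) = 325·L_0(s) + 419·L_1(s) + 525·L_2(s).
Expanding and collecting terms gives g(s) = 6s^2 + 4s + 3.
Evaluating at s = 5: g(5) = 173.

173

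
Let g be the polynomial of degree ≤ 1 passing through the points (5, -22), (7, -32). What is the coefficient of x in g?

-5

Write g(x) = ax + b. Substituting each data point gives a linear system:
  5a + b = -22
  7a + b = -32
Solving the system yields a = -5, b = 3.
So g(x) = -5x + 3.
The leading coefficient is -5.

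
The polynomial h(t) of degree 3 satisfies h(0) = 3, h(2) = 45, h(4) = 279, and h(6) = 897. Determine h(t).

Write h(t) = at^3 + bt^2 + ct + d. Substituting each data point gives a linear system:
  d = 3
  8a + 4b + 2c + d = 45
  64a + 16b + 4c + d = 279
  216a + 36b + 6c + d = 897
Solving the system yields a = 4, b = 0, c = 5, d = 3.
So h(t) = 4t³ + 5t + 3.
Check: h(2) = 45. ✓

h(t) = 4t^3 + 5t + 3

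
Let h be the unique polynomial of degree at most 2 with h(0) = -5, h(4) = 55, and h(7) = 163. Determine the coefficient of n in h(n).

Write h(n) = an^2 + bn + c. Substituting each data point gives a linear system:
  c = -5
  16a + 4b + c = 55
  49a + 7b + c = 163
Solving the system yields a = 3, b = 3, c = -5.
So h(n) = 3n^2 + 3n - 5.
The coefficient of n is 3.

3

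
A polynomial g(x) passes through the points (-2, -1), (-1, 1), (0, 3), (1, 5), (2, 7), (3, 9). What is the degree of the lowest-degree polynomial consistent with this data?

Forward differences of the values at x = -2, -1, 0, 1, 2, 3:
  g  : -1  1  3  5  7  9
  Δ  : 2  2  2  2  2
  Δ^2: 0  0  0  0
  Δ^3: 0  0  0
  Δ^4: 0  0
  Δ^5: 0
The first differences are constant (2) and nonzero, while all higher differences vanish, so the minimal degree is 1.

1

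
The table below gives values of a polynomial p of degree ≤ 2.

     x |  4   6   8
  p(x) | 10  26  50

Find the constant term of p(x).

Write p(x) = ax^2 + bx + c. Substituting each data point gives a linear system:
  16a + 4b + c = 10
  36a + 6b + c = 26
  64a + 8b + c = 50
Solving the system yields a = 1, b = -2, c = 2.
So p(x) = x^2 - 2x + 2.
The constant term is 2.

2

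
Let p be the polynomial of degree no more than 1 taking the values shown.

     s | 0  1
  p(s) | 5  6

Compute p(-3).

2

Write p(s) = as + b. Substituting each data point gives a linear system:
  b = 5
  a + b = 6
Solving the system yields a = 1, b = 5.
So p(s) = s + 5.
Then p(-3) = 2.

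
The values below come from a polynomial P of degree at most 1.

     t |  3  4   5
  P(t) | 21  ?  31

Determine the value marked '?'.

26

On equispaced nodes a degree-1 polynomial has vanishing second forward difference, so
  P(3) - 2·P(4) + P(5) = 0.
Substituting the known values and solving for P(4):
  -2·P(4) = -52
  P(4) = 26.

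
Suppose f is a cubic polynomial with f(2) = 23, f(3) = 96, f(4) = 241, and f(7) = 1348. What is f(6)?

843

Write f(x) = ax^3 + bx^2 + cx + d. Substituting each data point gives a linear system:
  8a + 4b + 2c + d = 23
  27a + 9b + 3c + d = 96
  64a + 16b + 4c + d = 241
  343a + 49b + 7c + d = 1348
Solving the system yields a = 4, b = 0, c = -3, d = -3.
So f(x) = 4x^3 - 3x - 3.
Then f(6) = 843.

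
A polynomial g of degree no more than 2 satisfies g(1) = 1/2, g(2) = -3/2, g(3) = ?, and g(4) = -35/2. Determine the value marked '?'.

-15/2

On equispaced nodes a degree-2 polynomial has vanishing third forward difference, so
  - g(1) + 3·g(2) - 3·g(3) + g(4) = 0.
Substituting the known values and solving for g(3):
  -3·g(3) = 45/2
  g(3) = -15/2.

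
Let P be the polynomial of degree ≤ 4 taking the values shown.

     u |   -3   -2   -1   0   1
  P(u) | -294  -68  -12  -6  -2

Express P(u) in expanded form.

P(u) = -3u^4 + 2u^3 + 2u^2 + 3u - 6

Using the Lagrange interpolation formula with nodes -3, -2, -1, 0, 1:
  L_0(u) = (u + 2)(u + 1)u(u - 1) / 24
  L_1(u) = (u + 3)(u + 1)u(u - 1) / -6
  L_2(u) = (u + 3)(u + 2)u(u - 1) / 4
  L_3(u) = (u + 3)(u + 2)(u + 1)(u - 1) / -6
  L_4(u) = (u + 3)(u + 2)(u + 1)u / 24
Then P(u) = -294·L_0(u) - 68·L_1(u) - 12·L_2(u) - 6·L_3(u) - 2·L_4(u).
Expanding and collecting terms gives P(u) = -3u^4 + 2u^3 + 2u^2 + 3u - 6.
Check: P(-1) = -12. ✓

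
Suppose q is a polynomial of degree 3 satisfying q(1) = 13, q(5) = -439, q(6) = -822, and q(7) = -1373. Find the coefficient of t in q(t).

6

Write q(t) = at^3 + bt^2 + ct + d. Substituting each data point gives a linear system:
  a + b + c + d = 13
  125a + 25b + 5c + d = -439
  216a + 36b + 6c + d = -822
  343a + 49b + 7c + d = -1373
Solving the system yields a = -5, b = 6, c = 6, d = 6.
So q(t) = -5t³ + 6t² + 6t + 6.
The coefficient of t is 6.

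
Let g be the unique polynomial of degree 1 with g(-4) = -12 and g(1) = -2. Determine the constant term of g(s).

Write g(s) = as + b. Substituting each data point gives a linear system:
  -4a + b = -12
  a + b = -2
Solving the system yields a = 2, b = -4.
So g(s) = 2s - 4.
The constant term is -4.

-4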